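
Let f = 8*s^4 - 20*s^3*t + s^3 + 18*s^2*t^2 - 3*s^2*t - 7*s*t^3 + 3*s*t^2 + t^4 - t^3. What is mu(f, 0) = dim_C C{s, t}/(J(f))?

7

The Hessian of f at 0 has rank 0. Corank 2; j^3 = (s - t)^3 is a perfect cube, so E-series; the 4-jet and mu = 7 give E_7.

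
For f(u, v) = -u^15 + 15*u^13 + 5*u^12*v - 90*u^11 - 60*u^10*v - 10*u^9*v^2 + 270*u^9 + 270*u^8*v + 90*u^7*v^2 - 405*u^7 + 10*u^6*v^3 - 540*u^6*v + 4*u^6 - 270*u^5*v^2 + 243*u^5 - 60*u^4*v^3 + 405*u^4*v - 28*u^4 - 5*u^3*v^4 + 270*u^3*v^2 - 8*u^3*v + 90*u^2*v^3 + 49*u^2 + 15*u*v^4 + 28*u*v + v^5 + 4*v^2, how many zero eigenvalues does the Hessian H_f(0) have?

The Hessian at 0 is [[98, 28], [28, 8]] of rank 1; hence corank 1.

1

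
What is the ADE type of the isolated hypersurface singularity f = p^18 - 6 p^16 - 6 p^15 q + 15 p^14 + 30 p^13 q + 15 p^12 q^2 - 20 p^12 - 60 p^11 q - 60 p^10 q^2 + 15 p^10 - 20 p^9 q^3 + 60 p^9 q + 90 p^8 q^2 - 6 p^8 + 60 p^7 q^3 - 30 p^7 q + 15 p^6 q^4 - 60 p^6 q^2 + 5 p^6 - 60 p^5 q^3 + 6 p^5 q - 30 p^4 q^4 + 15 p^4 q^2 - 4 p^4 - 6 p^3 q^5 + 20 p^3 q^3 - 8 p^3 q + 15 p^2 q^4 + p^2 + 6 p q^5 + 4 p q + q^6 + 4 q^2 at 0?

A_{5}

The Hessian of f at 0 has rank 1. Corank 1: A-series; mu = 5 gives A_5.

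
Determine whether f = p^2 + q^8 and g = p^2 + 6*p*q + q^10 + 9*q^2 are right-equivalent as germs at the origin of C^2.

The Hessian of f at 0 has rank 1. Corank 1: A-series; mu = 7 gives A_7. The Hessian of g at 0 has rank 1. Corank 1: A-series; mu = 9 gives A_9. f is A_7 but g is A_9, hence not right-equivalent.

No.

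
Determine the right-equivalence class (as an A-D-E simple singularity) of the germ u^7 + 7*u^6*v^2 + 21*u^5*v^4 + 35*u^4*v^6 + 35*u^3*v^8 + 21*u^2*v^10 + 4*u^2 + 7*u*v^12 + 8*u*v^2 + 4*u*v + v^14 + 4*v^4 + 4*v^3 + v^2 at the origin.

The Hessian of f at 0 is [[8, 4], [4, 2]] with rank 1, so corank 1. A Groebner basis of the Jacobian ideal J(f) in C{u,v} is {u^3 + 3*u^2*v/2 - 3*u^2/4 - u*v/2 + u/16 + v/32, u + v^2 + v/2}; counting standard monomials gives mu = 6. Corank 1: A-series; mu = 6 gives A_6.

A_6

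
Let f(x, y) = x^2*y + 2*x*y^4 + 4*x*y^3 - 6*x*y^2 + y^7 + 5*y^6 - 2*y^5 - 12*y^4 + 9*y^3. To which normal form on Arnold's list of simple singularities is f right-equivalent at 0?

D_7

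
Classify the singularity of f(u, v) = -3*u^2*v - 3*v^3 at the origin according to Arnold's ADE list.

D_{4}

The Hessian of f at 0 is [[0, 0], [0, 0]] with rank 0, so corank 2. A Groebner basis of the Jacobian ideal J(f) in C{u,v} is {v^3, u^2 + 3*v^2, u*v}; counting standard monomials gives mu = 4. Corank 2; j^3 = -3*v*(u^2 + v^2) splits into three distinct lines over C (the quadratic factor has nonzero discriminant), so D_4.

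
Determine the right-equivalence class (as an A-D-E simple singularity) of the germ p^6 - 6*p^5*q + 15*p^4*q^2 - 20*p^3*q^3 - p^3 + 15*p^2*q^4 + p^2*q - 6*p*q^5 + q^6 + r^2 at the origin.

D_7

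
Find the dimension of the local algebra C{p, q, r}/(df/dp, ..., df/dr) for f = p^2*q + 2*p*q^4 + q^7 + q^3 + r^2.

4

The Hessian of f at 0 is [[0, 0, 0], [0, 0, 0], [0, 0, 2]] with rank 1, so corank 2. A Groebner basis of the Jacobian ideal J(f) in C{p,q,r} is {q^3, p^2 + 3*q^2, p*q, r}; counting standard monomials gives mu = 4. Corank 2; j^3 = q*(p^2 + q^2) splits into three distinct lines over C (the quadratic factor has nonzero discriminant), so D_4.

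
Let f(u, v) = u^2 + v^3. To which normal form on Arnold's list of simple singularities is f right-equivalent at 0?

A_{2}

The Hessian of f at 0 has rank 1. Corank 1: A-series; mu = 2 gives A_2.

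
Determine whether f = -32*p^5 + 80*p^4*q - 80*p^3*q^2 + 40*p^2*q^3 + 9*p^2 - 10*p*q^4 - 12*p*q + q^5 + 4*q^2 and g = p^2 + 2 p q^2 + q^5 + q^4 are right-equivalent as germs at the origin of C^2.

Yes.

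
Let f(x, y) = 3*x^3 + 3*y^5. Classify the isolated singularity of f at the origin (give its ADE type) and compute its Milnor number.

The Hessian of f at 0 is [[0, 0], [0, 0]] with rank 0, so corank 2. A Groebner basis of the Jacobian ideal J(f) in C{x,y} is {y^4, x^2}; counting standard monomials gives mu = 8. Corank 2; j^3 = 3*x^3 is a perfect cube, so E-series; the 5-jet and mu = 8 give E_8.

Type E_8, Milnor number mu = 8.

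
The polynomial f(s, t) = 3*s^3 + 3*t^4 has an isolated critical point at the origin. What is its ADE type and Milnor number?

Type E_{6}, Milnor number mu = 6.

The Hessian of f at 0 has rank 0. Corank 2; j^3 = 3*s^3 is a perfect cube, so E-series; the 4-jet and mu = 6 give E_6.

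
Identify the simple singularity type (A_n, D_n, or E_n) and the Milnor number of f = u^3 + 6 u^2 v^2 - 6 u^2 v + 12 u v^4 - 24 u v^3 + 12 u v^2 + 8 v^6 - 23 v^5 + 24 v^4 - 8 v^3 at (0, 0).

The Hessian of f at 0 has rank 0. Corank 2; j^3 = (u - 2*v)^3 is a perfect cube, so E-series; the 5-jet and mu = 8 give E_8.

Type E_{8}, Milnor number mu = 8.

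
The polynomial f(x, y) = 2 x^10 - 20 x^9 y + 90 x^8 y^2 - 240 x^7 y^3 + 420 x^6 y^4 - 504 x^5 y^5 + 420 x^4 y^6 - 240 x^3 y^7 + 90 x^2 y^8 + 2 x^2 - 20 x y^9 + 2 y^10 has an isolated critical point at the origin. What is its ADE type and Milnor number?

The Hessian of f at 0 is [[4, 0], [0, 0]] with rank 1, so corank 1. A Groebner basis of the Jacobian ideal J(f) in C{x,y} is {y^9, x}; counting standard monomials gives mu = 9. Corank 1: A-series; mu = 9 gives A_9.

Type A_{9}, Milnor number mu = 9.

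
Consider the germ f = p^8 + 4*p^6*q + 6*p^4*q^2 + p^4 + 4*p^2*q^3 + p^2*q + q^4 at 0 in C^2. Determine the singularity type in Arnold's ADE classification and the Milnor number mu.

Type D_{5}, Milnor number mu = 5.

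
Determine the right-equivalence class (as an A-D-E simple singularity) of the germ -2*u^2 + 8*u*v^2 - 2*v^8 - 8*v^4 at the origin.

A_{7}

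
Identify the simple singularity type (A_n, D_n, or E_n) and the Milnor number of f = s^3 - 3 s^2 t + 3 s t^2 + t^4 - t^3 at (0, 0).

Type E_6, Milnor number mu = 6.

The Hessian of f at 0 has rank 0. Corank 2; j^3 = (s - t)^3 is a perfect cube, so E-series; the 4-jet and mu = 6 give E_6.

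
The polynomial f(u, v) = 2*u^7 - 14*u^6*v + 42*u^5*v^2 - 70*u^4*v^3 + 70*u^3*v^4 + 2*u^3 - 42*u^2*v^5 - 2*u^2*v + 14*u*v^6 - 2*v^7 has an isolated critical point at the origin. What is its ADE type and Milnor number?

Type D_{8}, Milnor number mu = 8.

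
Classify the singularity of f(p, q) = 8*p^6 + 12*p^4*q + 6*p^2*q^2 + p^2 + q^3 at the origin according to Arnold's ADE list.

A_{2}

The Hessian of f at 0 has rank 1. Corank 1: A-series; mu = 2 gives A_2.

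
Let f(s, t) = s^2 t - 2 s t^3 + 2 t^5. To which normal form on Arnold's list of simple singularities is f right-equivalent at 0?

The Hessian of f at 0 has rank 0. Corank 2; j^3 = s^2*t has shape L^2 M (L != M), so D-series; mu = 6 gives D_6.

D_{6}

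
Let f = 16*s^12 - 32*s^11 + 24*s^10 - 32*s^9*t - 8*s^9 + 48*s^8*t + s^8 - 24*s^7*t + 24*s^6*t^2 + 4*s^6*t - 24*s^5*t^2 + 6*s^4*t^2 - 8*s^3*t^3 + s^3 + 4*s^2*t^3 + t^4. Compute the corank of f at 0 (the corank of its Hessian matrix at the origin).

Hessian at 0 has rank 0.

2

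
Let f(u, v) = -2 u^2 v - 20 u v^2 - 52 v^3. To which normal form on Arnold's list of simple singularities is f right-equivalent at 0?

The Hessian of f at 0 is [[0, 0], [0, 0]] with rank 0, so corank 2. A Groebner basis of the Jacobian ideal J(f) in C{u,v} is {v^3, u^2 - 22*v^2, u*v + 5*v^2}; counting standard monomials gives mu = 4. Corank 2; j^3 = -2*v*(u^2 + 10*u*v + 26*v^2) splits into three distinct lines over C (the quadratic factor has nonzero discriminant), so D_4.

D_4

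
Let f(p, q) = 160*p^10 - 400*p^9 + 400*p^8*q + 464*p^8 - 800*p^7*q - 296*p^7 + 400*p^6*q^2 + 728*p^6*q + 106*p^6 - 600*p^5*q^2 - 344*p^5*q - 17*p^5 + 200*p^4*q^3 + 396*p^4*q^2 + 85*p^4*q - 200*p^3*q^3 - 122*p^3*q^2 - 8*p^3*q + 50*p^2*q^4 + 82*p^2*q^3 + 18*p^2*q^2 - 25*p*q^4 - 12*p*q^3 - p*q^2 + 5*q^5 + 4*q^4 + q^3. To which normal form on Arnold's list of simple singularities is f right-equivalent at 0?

D_{6}

The Hessian of f at 0 has rank 0. Corank 2; j^3 = -q^2*(p - q) has shape L^2 M (L != M), so D-series; mu = 6 gives D_6.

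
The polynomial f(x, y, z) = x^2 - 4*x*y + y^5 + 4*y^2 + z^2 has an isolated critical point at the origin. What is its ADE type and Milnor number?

Type A_4, Milnor number mu = 4.

The Hessian of f at 0 has rank 2. Corank 1: A-series; mu = 4 gives A_4.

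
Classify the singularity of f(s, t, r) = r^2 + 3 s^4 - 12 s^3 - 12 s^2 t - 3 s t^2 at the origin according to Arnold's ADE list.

D_5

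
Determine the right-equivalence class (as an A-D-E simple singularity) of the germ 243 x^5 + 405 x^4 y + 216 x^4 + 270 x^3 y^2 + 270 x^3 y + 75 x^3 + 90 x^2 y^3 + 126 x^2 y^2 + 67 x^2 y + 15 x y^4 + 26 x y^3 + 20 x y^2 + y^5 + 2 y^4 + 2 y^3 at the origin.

D4

The Hessian of f at 0 has rank 0. Corank 2; j^3 = (3*x + y)*(25*x^2 + 14*x*y + 2*y^2) splits into three distinct lines over C (the quadratic factor has nonzero discriminant), so D_4.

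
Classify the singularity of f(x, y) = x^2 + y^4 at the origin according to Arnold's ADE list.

A_3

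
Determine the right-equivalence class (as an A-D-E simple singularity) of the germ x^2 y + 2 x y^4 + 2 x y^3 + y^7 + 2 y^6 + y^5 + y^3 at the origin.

D_{4}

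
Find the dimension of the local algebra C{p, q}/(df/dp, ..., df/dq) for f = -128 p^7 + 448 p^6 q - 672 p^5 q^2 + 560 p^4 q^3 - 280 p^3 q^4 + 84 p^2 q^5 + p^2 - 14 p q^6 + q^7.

6

The Hessian of f at 0 is [[2, 0], [0, 0]] with rank 1, so corank 1. A Groebner basis of the Jacobian ideal J(f) in C{p,q} is {q^6, p}; counting standard monomials gives mu = 6. Corank 1: A-series; mu = 6 gives A_6.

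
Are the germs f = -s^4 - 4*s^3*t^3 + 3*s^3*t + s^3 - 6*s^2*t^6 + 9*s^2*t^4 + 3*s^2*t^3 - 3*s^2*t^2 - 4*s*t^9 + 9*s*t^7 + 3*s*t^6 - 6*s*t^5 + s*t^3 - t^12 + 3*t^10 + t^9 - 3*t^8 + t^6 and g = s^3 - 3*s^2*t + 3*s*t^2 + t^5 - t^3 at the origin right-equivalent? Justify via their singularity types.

The Hessian of f at 0 is [[0, 0], [0, 0]] with rank 0, so corank 2. A Groebner basis of the Jacobian ideal J(f) in C{s,t} is {3*s^2 + t^4 + t^3, s^3, s^2*t - s^2 - t^3/3, -2*s^2 + s*t^2 - 2*t^3/3}; counting standard monomials gives mu = 7. Corank 2; j^3 = s^3 is a perfect cube, so E-series; the 4-jet and mu = 7 give E_7. The Hessian of g at 0 is [[0, 0], [0, 0]] with rank 0, so corank 2. A Groebner basis of the Jacobian ideal J(g) in C{s,t} is {t^4, s^2 - 2*s*t + t^2}; counting standard monomials gives mu = 8. Corank 2; j^3 = (s - t)^3 is a perfect cube, so E-series; the 5-jet and mu = 8 give E_8. f is E_7 but g is E_8, hence not right-equivalent.

No.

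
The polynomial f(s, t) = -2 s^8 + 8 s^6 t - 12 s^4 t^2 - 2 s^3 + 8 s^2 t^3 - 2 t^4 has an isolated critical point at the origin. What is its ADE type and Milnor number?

The Hessian of f at 0 has rank 0. Corank 2; j^3 = -2*s^3 is a perfect cube, so E-series; the 4-jet and mu = 6 give E_6.

Type E_6, Milnor number mu = 6.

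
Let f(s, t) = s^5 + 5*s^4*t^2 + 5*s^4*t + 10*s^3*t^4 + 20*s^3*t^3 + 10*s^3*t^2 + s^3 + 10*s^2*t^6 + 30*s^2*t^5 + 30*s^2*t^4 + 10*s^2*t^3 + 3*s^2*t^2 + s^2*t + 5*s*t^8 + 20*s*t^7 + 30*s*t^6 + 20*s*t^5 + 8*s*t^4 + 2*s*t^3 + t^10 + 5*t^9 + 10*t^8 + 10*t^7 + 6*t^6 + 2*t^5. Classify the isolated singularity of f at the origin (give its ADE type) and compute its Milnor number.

Type D_6, Milnor number mu = 6.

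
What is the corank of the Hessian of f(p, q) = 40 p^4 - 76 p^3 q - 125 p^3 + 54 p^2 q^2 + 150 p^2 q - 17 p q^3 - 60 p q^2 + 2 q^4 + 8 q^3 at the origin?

2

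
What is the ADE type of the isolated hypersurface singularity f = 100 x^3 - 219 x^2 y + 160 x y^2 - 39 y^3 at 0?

The Hessian of f at 0 is [[0, 0], [0, 0]] with rank 0, so corank 2. A Groebner basis of the Jacobian ideal J(f) in C{x,y} is {y^3, x^2 - 23*y^2/39, x*y - 10*y^2/13}; counting standard monomials gives mu = 4. Corank 2; j^3 = (4*x - 3*y)*(25*x^2 - 36*x*y + 13*y^2) splits into three distinct lines over C (the quadratic factor has nonzero discriminant), so D_4.

D4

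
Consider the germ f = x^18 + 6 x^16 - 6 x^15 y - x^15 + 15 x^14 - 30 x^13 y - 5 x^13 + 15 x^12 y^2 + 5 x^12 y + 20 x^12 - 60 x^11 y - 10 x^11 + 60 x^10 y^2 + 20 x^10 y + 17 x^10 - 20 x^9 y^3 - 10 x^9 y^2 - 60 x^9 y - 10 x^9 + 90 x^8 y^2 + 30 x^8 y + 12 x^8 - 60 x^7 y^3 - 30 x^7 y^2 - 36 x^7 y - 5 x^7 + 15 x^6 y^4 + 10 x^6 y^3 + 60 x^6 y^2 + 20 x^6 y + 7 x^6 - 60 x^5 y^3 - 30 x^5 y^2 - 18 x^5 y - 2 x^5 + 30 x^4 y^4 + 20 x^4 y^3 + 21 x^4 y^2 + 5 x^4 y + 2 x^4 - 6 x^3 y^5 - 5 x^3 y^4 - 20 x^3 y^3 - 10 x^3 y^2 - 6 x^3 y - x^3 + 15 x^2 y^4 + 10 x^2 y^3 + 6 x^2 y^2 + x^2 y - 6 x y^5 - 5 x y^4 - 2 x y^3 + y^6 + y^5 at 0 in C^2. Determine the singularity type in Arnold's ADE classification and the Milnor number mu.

The Hessian of f at 0 is [[0, 0], [0, 0]] with rank 0, so corank 2. A Groebner basis of the Jacobian ideal J(f) in C{x,y} is {-x^2/21 + 10*x*y/21 + y^4 - 10*y^3/21, x^3, x^2*y + 2*x^2/21 + x*y/21 - y^3/21, -5*x^2/21 + x*y^2 + 8*x*y/21 - 8*y^3/21}; counting standard monomials gives mu = 7. Corank 2; j^3 = -x^2*(x - y) has shape L^2 M (L != M), so D-series; mu = 7 gives D_7.

Type D_{7}, Milnor number mu = 7.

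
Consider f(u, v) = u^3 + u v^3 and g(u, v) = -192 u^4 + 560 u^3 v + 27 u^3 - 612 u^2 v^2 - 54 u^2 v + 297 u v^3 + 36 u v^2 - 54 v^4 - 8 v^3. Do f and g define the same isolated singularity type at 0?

The Hessian of f at 0 is [[0, 0], [0, 0]] with rank 0, so corank 2. A Groebner basis of the Jacobian ideal J(f) in C{u,v} is {u^3, u*v^2, 3*u^2 + v^3}; counting standard monomials gives mu = 7. Corank 2; j^3 = u^3 is a perfect cube, so E-series; the 4-jet and mu = 7 give E_7. The Hessian of g at 0 is [[0, 0], [0, 0]] with rank 0, so corank 2. A Groebner basis of the Jacobian ideal J(g) in C{u,v} is {19683*u^2/16 - 6561*u*v/4 + v^4 + 27*v^3/16 + 2187*v^2/4, u^3 - 459*u^2/8 + 153*u*v/2 - 3*v^3/8 - 51*v^2/2, u^2*v - 891*u^2/16 + 297*u*v/4 - 25*v^3/48 - 99*v^2/4, -81*u^2/2 + u*v^2 + 54*u*v - 13*v^3/18 - 18*v^2}; counting standard monomials gives mu = 7. Corank 2; j^3 = (3*u - 2*v)^3 is a perfect cube, so E-series; the 4-jet and mu = 7 give E_7. Both have type E_7, hence right-equivalent.

Yes.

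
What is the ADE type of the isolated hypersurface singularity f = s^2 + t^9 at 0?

The Hessian of f at 0 is [[2, 0], [0, 0]] with rank 1, so corank 1. A Groebner basis of the Jacobian ideal J(f) in C{s,t} is {t^8, s}; counting standard monomials gives mu = 8. Corank 1: A-series; mu = 8 gives A_8.

A_8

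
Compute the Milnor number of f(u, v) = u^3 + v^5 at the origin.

8

The Hessian of f at 0 has rank 0. Corank 2; j^3 = u^3 is a perfect cube, so E-series; the 5-jet and mu = 8 give E_8.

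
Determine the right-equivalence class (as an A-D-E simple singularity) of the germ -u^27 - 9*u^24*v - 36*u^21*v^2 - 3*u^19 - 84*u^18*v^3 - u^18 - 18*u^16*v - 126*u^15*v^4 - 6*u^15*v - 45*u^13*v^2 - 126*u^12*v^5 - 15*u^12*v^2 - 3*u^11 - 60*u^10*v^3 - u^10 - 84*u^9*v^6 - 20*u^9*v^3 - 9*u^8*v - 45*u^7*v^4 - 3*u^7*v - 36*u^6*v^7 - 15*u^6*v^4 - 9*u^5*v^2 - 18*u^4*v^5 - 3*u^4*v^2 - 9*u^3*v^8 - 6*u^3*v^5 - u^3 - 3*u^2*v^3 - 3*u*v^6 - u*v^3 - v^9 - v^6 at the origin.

The Hessian of f at 0 is [[0, 0], [0, 0]] with rank 0, so corank 2. A Groebner basis of the Jacobian ideal J(f) in C{u,v} is {u^3, u*v^2, 3*u^2 + v^3}; counting standard monomials gives mu = 7. Corank 2; j^3 = -u^3 is a perfect cube, so E-series; the 4-jet and mu = 7 give E_7.

E_7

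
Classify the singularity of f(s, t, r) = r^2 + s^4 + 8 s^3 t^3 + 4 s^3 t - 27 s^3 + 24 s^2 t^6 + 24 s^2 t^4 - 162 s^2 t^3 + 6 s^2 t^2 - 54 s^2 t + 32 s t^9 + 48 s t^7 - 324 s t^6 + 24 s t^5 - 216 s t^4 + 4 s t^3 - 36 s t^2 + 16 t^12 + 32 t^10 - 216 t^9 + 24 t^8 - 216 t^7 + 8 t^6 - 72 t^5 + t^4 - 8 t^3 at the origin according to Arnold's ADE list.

E_{6}

The Hessian of f at 0 has rank 1. Corank 2; j^3 = -(3*s + 2*t)^3 is a perfect cube, so E-series; the 4-jet and mu = 6 give E_6.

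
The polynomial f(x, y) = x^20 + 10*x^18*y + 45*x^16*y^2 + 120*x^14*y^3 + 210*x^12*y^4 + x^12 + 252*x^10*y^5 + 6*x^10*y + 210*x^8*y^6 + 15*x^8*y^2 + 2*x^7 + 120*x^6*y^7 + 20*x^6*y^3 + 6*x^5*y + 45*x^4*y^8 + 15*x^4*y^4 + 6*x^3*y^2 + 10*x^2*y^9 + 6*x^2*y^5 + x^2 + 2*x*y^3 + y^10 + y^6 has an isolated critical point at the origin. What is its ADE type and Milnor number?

Type A_9, Milnor number mu = 9.

The Hessian of f at 0 is [[2, 0], [0, 0]] with rank 1, so corank 1. A Groebner basis of the Jacobian ideal J(f) in C{x,y} is {x^2*y^2 + x/3 + y^3/3, x^2 + x*y^3, x*y + y^4, x^3}; counting standard monomials gives mu = 9. Corank 1: A-series; mu = 9 gives A_9.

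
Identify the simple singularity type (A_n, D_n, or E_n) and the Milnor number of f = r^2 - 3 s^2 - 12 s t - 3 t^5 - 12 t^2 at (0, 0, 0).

The Hessian of f at 0 has rank 2. Corank 1: A-series; mu = 4 gives A_4.

Type A4, Milnor number mu = 4.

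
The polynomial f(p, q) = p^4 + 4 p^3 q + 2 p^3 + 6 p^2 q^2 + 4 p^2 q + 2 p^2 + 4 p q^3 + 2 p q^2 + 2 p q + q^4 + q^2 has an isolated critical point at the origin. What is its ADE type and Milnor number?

Type A1, Milnor number mu = 1.

The Hessian of f at 0 has rank 2. Corank 0: nondegenerate Morse point, so A_1.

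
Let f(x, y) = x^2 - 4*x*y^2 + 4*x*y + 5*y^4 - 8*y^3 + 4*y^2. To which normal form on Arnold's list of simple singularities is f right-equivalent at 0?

A_3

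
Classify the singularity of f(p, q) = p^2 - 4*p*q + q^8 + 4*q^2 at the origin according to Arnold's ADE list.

The Hessian of f at 0 is [[2, -4], [-4, 8]] with rank 1, so corank 1. A Groebner basis of the Jacobian ideal J(f) in C{p,q} is {q^7, p - 2*q}; counting standard monomials gives mu = 7. Corank 1: A-series; mu = 7 gives A_7.

A_7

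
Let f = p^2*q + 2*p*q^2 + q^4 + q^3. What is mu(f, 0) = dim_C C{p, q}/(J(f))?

The Hessian of f at 0 has rank 0. Corank 2; j^3 = q*(p + q)^2 has shape L^2 M (L != M), so D-series; mu = 5 gives D_5.

5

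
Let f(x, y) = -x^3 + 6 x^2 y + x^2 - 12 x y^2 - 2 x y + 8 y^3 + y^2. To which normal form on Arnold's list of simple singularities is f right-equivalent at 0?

A_{2}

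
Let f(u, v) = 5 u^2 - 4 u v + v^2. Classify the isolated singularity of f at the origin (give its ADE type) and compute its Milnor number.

Type A_{1}, Milnor number mu = 1.

The Hessian of f at 0 has rank 2. Corank 0: nondegenerate Morse point, so A_1.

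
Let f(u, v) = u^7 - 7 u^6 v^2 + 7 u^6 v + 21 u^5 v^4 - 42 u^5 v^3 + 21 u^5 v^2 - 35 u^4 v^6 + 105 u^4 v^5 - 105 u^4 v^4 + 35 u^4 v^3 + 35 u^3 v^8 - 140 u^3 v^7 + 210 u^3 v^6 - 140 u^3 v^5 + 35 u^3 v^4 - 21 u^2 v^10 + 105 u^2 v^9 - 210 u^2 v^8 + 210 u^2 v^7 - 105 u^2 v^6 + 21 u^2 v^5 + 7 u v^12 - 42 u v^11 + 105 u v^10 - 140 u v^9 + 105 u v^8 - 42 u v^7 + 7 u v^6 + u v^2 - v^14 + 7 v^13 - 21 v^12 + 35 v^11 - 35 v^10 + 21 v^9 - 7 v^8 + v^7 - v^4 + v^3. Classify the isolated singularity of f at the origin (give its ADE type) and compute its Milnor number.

Type D_8, Milnor number mu = 8.

The Hessian of f at 0 has rank 0. Corank 2; j^3 = v^2*(u + v) has shape L^2 M (L != M), so D-series; mu = 8 gives D_8.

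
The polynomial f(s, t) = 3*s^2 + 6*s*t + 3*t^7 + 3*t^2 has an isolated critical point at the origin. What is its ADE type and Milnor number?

Type A_{6}, Milnor number mu = 6.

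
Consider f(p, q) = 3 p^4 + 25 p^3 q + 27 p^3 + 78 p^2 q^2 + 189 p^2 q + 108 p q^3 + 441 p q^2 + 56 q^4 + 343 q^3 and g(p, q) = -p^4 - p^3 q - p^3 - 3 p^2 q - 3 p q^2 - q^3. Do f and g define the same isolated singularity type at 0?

Yes.

The Hessian of f at 0 is [[0, 0], [0, 0]] with rank 0, so corank 2. A Groebner basis of the Jacobian ideal J(f) in C{p,q} is {19683*p^2 + 91854*p*q + q^4 - 27*q^3 + 107163*q^2, p^3 + 2457*p^2 + 11466*p*q + 28*q^3/3 + 13377*q^2, p^2*q - 729*p^2 - 3402*p*q - 40*q^3/9 - 3969*q^2, 162*p^2 + p*q^2 + 756*p*q + 19*q^3/9 + 882*q^2}; counting standard monomials gives mu = 7. Corank 2; j^3 = (3*p + 7*q)^3 is a perfect cube, so E-series; the 4-jet and mu = 7 give E_7. The Hessian of g at 0 is [[0, 0], [0, 0]] with rank 0, so corank 2. A Groebner basis of the Jacobian ideal J(g) in C{p,q} is {3*p^2 + 6*p*q + q^4 - q^3 + 3*q^2, p^3 + 3*p^2 + 6*p*q + 3*q^2, p^2*q - 3*p^2 - 6*p*q - 3*q^2, 2*p^2 + p*q^2 + 4*p*q + q^3/3 + 2*q^2}; counting standard monomials gives mu = 7. Corank 2; j^3 = -(p + q)^3 is a perfect cube, so E-series; the 4-jet and mu = 7 give E_7. Both have type E_7, hence right-equivalent.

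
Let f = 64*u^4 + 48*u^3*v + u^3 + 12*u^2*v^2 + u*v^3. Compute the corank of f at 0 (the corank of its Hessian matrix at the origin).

Hessian at 0 has rank 0.

2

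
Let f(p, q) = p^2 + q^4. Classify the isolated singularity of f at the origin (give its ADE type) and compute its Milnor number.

The Hessian of f at 0 is [[2, 0], [0, 0]] with rank 1, so corank 1. A Groebner basis of the Jacobian ideal J(f) in C{p,q} is {q^3, p}; counting standard monomials gives mu = 3. Corank 1: A-series; mu = 3 gives A_3.

Type A3, Milnor number mu = 3.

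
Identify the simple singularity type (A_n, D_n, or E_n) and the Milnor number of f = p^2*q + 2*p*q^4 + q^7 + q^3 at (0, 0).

Type D4, Milnor number mu = 4.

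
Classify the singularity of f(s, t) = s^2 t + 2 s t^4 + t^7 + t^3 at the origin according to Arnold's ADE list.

D_4

The Hessian of f at 0 is [[0, 0], [0, 0]] with rank 0, so corank 2. A Groebner basis of the Jacobian ideal J(f) in C{s,t} is {t^3, s^2 + 3*t^2, s*t}; counting standard monomials gives mu = 4. Corank 2; j^3 = t*(s^2 + t^2) splits into three distinct lines over C (the quadratic factor has nonzero discriminant), so D_4.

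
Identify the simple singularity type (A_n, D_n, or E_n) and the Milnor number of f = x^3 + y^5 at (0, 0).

Type E_{8}, Milnor number mu = 8.

The Hessian of f at 0 is [[0, 0], [0, 0]] with rank 0, so corank 2. A Groebner basis of the Jacobian ideal J(f) in C{x,y} is {y^4, x^2}; counting standard monomials gives mu = 8. Corank 2; j^3 = x^3 is a perfect cube, so E-series; the 5-jet and mu = 8 give E_8.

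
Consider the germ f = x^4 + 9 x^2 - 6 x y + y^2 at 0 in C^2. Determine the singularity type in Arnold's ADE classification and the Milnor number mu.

Type A_{3}, Milnor number mu = 3.

The Hessian of f at 0 is [[18, -6], [-6, 2]] with rank 1, so corank 1. A Groebner basis of the Jacobian ideal J(f) in C{x,y} is {y^3, x - y/3}; counting standard monomials gives mu = 3. Corank 1: A-series; mu = 3 gives A_3.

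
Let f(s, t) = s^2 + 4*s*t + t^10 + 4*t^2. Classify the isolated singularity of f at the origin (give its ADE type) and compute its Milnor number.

Type A9, Milnor number mu = 9.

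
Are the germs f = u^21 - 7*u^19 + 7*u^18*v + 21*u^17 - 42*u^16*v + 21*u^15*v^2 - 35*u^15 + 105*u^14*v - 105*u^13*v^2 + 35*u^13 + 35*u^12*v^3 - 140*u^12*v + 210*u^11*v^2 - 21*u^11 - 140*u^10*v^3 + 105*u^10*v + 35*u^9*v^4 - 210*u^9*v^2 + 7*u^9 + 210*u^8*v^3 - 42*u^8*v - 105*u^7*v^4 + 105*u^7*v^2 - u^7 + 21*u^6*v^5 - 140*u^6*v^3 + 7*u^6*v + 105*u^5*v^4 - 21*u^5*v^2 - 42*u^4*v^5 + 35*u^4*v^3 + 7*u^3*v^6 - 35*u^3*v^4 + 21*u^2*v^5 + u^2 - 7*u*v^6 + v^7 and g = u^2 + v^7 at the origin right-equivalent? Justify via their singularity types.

Yes.

The Hessian of f at 0 has rank 1. Corank 1: A-series; mu = 6 gives A_6. The Hessian of g at 0 has rank 1. Corank 1: A-series; mu = 6 gives A_6. Both have type A_6, hence right-equivalent.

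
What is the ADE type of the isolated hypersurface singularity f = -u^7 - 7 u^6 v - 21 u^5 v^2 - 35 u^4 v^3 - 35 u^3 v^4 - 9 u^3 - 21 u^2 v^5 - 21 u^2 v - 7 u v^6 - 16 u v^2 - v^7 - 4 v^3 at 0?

The Hessian of f at 0 has rank 0. Corank 2; j^3 = -(u + v)*(3*u + 2*v)^2 has shape L^2 M (L != M), so D-series; mu = 8 gives D_8.

D_{8}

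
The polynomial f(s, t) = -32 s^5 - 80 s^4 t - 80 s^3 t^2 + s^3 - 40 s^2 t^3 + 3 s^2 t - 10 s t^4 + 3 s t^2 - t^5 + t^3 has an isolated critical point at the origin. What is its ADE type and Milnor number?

Type E8, Milnor number mu = 8.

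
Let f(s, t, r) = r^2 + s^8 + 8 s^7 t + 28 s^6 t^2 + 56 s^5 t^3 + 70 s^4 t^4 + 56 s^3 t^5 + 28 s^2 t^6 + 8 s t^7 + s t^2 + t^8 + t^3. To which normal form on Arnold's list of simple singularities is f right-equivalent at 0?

D_9

The Hessian of f at 0 is [[0, 0, 0], [0, 0, 0], [0, 0, 2]] with rank 1, so corank 2. A Groebner basis of the Jacobian ideal J(f) in C{s,t,r} is {s^7 + t^2/8, t^3, s*t + t^2, r}; counting standard monomials gives mu = 9. Corank 2; j^3 = t^2*(s + t) has shape L^2 M (L != M), so D-series; mu = 9 gives D_9.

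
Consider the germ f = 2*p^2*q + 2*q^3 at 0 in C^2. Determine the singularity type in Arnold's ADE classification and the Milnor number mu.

Type D_{4}, Milnor number mu = 4.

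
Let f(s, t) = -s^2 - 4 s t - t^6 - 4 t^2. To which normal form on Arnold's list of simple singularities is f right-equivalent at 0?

A_{5}

The Hessian of f at 0 is [[-2, -4], [-4, -8]] with rank 1, so corank 1. A Groebner basis of the Jacobian ideal J(f) in C{s,t} is {t^5, s + 2*t}; counting standard monomials gives mu = 5. Corank 1: A-series; mu = 5 gives A_5.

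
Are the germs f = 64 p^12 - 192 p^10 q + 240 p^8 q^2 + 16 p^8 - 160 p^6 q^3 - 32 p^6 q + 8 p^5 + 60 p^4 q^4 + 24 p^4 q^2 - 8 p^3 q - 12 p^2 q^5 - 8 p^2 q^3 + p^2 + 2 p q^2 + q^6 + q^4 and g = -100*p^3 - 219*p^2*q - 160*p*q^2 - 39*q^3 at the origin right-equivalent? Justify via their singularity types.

The Hessian of f at 0 has rank 1. Corank 1: A-series; mu = 5 gives A_5. The Hessian of g at 0 has rank 0. Corank 2; j^3 = -(4*p + 3*q)*(25*p^2 + 36*p*q + 13*q^2) splits into three distinct lines over C (the quadratic factor has nonzero discriminant), so D_4. f is A_5 but g is D_4, hence not right-equivalent.

No.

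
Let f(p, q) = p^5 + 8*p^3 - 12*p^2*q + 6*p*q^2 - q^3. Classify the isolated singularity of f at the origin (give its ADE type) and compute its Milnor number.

Type E_{8}, Milnor number mu = 8.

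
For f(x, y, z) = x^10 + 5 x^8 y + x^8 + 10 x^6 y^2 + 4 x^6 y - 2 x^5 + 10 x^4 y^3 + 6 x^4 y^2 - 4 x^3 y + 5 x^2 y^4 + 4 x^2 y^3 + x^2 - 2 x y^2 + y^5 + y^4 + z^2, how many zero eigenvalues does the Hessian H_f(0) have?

1

The Hessian at 0 is [[2, 0, 0], [0, 0, 0], [0, 0, 2]] of rank 2; hence corank 1.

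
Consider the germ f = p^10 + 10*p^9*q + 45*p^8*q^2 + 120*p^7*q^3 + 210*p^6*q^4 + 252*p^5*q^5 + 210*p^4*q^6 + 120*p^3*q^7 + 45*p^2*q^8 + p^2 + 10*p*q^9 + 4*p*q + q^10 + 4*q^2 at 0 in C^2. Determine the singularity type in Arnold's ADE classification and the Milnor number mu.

Type A9, Milnor number mu = 9.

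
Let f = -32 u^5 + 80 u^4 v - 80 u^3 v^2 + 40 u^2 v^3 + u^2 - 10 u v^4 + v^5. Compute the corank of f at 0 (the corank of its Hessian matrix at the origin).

1

Hessian at 0 has rank 1.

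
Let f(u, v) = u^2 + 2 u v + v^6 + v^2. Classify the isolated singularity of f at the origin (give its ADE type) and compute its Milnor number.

Type A5, Milnor number mu = 5.

The Hessian of f at 0 is [[2, 2], [2, 2]] with rank 1, so corank 1. A Groebner basis of the Jacobian ideal J(f) in C{u,v} is {v^5, u + v}; counting standard monomials gives mu = 5. Corank 1: A-series; mu = 5 gives A_5.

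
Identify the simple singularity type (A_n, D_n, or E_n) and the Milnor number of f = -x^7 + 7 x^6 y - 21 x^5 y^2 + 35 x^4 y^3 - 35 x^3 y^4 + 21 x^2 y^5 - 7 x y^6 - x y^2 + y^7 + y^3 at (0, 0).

Type D8, Milnor number mu = 8.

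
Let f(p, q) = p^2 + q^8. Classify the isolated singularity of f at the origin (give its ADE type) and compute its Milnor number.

Type A7, Milnor number mu = 7.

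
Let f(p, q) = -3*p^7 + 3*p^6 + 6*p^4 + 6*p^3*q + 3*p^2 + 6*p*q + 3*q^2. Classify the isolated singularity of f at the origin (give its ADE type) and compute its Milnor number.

Type A_{6}, Milnor number mu = 6.

The Hessian of f at 0 has rank 1. Corank 1: A-series; mu = 6 gives A_6.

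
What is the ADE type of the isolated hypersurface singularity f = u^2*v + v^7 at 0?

D_{8}

The Hessian of f at 0 has rank 0. Corank 2; j^3 = u^2*v has shape L^2 M (L != M), so D-series; mu = 8 gives D_8.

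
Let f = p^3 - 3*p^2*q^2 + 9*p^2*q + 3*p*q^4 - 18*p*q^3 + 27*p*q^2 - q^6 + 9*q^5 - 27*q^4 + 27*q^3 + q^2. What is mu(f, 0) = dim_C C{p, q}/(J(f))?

2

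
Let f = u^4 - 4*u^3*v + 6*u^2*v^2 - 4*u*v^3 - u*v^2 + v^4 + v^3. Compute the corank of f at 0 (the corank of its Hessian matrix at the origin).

2

The Hessian at 0 is [[0, 0], [0, 0]] of rank 0; hence corank 2.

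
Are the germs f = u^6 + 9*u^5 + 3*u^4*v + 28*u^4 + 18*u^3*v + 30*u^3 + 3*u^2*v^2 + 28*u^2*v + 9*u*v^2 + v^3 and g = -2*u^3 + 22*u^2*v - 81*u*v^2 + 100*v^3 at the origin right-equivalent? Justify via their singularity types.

The Hessian of f at 0 has rank 0. Corank 2; j^3 = (3*u + v)*(10*u^2 + 6*u*v + v^2) splits into three distinct lines over C (the quadratic factor has nonzero discriminant), so D_4. The Hessian of g at 0 has rank 0. Corank 2; j^3 = -(u - 4*v)*(2*u^2 - 14*u*v + 25*v^2) splits into three distinct lines over C (the quadratic factor has nonzero discriminant), so D_4. Both have type D_4, hence right-equivalent.

Yes.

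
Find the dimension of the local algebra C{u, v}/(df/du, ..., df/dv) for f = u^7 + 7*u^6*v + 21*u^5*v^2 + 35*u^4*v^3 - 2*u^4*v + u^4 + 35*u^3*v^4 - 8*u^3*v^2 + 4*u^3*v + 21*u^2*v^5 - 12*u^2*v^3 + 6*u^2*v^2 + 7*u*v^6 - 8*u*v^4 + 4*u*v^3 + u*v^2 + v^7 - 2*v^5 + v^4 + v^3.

The Hessian of f at 0 is [[0, 0], [0, 0]] with rank 0, so corank 2. A Groebner basis of the Jacobian ideal J(f) in C{u,v} is {u^3 + v^2/4, v^3, u*v + v^2}; counting standard monomials gives mu = 5. Corank 2; j^3 = v^2*(u + v) has shape L^2 M (L != M), so D-series; mu = 5 gives D_5.

5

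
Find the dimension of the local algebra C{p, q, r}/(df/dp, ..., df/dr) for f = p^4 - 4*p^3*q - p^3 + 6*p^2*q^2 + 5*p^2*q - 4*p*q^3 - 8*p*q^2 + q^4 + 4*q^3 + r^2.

The Hessian of f at 0 has rank 1. Corank 2; j^3 = -(p - 2*q)^2*(p - q) has shape L^2 M (L != M), so D-series; mu = 5 gives D_5.

5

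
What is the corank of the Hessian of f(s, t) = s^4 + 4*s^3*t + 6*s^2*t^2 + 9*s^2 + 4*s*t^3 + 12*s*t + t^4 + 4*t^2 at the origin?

Hessian at 0 has rank 1.

1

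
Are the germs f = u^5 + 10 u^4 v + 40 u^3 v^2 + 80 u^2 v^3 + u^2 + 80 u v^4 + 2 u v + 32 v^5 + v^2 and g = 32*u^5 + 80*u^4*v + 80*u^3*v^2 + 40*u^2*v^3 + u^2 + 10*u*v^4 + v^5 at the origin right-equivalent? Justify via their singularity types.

The Hessian of f at 0 is [[2, 2], [2, 2]] with rank 1, so corank 1. A Groebner basis of the Jacobian ideal J(f) in C{u,v} is {v^4, u + v}; counting standard monomials gives mu = 4. Corank 1: A-series; mu = 4 gives A_4. The Hessian of g at 0 is [[2, 0], [0, 0]] with rank 1, so corank 1. A Groebner basis of the Jacobian ideal J(g) in C{u,v} is {v^4, u}; counting standard monomials gives mu = 4. Corank 1: A-series; mu = 4 gives A_4. Both have type A_4, hence right-equivalent.

Yes.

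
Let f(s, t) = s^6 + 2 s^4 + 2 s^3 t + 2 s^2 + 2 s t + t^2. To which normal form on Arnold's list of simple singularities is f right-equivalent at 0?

The Hessian of f at 0 has rank 2. Corank 0: nondegenerate Morse point, so A_1.

A_{1}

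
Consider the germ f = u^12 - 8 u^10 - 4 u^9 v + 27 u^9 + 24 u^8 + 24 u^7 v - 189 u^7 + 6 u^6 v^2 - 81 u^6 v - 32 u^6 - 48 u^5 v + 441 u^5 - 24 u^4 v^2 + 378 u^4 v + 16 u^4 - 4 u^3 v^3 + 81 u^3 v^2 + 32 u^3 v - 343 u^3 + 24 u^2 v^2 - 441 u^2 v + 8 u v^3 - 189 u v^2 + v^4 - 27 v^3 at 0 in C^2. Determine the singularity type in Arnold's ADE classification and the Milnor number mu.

Type E_{6}, Milnor number mu = 6.

The Hessian of f at 0 has rank 0. Corank 2; j^3 = -(7*u + 3*v)^3 is a perfect cube, so E-series; the 4-jet and mu = 6 give E_6.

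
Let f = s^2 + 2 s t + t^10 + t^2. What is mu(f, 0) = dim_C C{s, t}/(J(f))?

The Hessian of f at 0 is [[2, 2], [2, 2]] with rank 1, so corank 1. A Groebner basis of the Jacobian ideal J(f) in C{s,t} is {t^9, s + t}; counting standard monomials gives mu = 9. Corank 1: A-series; mu = 9 gives A_9.

9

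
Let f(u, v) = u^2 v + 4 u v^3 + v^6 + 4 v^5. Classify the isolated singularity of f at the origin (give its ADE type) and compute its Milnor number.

The Hessian of f at 0 has rank 0. Corank 2; j^3 = u^2*v has shape L^2 M (L != M), so D-series; mu = 7 gives D_7.

Type D_7, Milnor number mu = 7.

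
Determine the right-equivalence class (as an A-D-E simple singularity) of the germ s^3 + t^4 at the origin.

E6

The Hessian of f at 0 is [[0, 0], [0, 0]] with rank 0, so corank 2. A Groebner basis of the Jacobian ideal J(f) in C{s,t} is {t^3, s^2}; counting standard monomials gives mu = 6. Corank 2; j^3 = s^3 is a perfect cube, so E-series; the 4-jet and mu = 6 give E_6.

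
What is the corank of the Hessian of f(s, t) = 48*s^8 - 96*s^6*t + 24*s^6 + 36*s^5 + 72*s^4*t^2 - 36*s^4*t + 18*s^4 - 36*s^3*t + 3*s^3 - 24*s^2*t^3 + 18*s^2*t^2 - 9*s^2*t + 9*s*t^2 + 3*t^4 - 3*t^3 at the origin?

2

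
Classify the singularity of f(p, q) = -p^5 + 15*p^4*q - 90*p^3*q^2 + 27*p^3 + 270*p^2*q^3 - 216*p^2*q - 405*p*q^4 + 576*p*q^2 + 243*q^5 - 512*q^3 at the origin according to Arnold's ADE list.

E_{8}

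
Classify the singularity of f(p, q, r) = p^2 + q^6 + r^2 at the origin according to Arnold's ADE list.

A_{5}

The Hessian of f at 0 has rank 2. Corank 1: A-series; mu = 5 gives A_5.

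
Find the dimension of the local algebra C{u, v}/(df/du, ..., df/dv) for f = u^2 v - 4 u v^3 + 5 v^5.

The Hessian of f at 0 is [[0, 0], [0, 0]] with rank 0, so corank 2. A Groebner basis of the Jacobian ideal J(f) in C{u,v} is {u^3, u^2*v, 2*u^2 + u*v^2, -u*v/2 + v^3}; counting standard monomials gives mu = 6. Corank 2; j^3 = u^2*v has shape L^2 M (L != M), so D-series; mu = 6 gives D_6.

6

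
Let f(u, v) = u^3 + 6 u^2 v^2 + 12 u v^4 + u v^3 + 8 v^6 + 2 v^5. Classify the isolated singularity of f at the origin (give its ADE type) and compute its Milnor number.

Type E_{7}, Milnor number mu = 7.

The Hessian of f at 0 has rank 0. Corank 2; j^3 = u^3 is a perfect cube, so E-series; the 4-jet and mu = 7 give E_7.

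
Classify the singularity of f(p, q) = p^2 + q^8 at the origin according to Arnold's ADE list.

A_{7}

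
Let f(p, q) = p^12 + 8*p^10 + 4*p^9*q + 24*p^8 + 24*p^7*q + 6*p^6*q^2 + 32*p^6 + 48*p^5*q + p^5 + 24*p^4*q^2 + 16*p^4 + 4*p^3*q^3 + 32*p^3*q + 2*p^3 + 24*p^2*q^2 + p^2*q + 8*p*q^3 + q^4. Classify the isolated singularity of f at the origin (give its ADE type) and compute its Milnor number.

The Hessian of f at 0 has rank 0. Corank 2; j^3 = p^2*(2*p + q) has shape L^2 M (L != M), so D-series; mu = 5 gives D_5.

Type D_{5}, Milnor number mu = 5.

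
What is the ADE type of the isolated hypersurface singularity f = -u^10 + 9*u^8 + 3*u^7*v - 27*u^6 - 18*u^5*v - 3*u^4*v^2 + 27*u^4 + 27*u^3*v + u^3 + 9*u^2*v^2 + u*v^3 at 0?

The Hessian of f at 0 has rank 0. Corank 2; j^3 = u^3 is a perfect cube, so E-series; the 4-jet and mu = 7 give E_7.

E_7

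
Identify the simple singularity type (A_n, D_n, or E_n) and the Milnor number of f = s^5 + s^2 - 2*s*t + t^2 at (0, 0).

Type A_{4}, Milnor number mu = 4.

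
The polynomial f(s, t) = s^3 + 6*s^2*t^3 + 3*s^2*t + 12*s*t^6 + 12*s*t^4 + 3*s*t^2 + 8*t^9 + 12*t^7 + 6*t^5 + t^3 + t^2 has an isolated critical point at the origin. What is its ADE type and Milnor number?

Type A_{2}, Milnor number mu = 2.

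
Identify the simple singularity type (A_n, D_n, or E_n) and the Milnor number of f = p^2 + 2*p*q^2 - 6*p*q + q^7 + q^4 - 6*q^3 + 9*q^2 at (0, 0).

Type A_6, Milnor number mu = 6.

The Hessian of f at 0 is [[2, -6], [-6, 18]] with rank 1, so corank 1. A Groebner basis of the Jacobian ideal J(f) in C{p,q} is {p^3 - 9*p^2*q - 27*p^2 + 108*p*q + 81*p - 243*q, p + q^2 - 3*q}; counting standard monomials gives mu = 6. Corank 1: A-series; mu = 6 gives A_6.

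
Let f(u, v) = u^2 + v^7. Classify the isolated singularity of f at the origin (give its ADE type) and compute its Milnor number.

Type A_6, Milnor number mu = 6.

The Hessian of f at 0 is [[2, 0], [0, 0]] with rank 1, so corank 1. A Groebner basis of the Jacobian ideal J(f) in C{u,v} is {v^6, u}; counting standard monomials gives mu = 6. Corank 1: A-series; mu = 6 gives A_6.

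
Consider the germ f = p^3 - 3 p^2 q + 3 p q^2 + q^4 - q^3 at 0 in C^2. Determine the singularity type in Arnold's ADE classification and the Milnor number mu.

The Hessian of f at 0 has rank 0. Corank 2; j^3 = (p - q)^3 is a perfect cube, so E-series; the 4-jet and mu = 6 give E_6.

Type E_{6}, Milnor number mu = 6.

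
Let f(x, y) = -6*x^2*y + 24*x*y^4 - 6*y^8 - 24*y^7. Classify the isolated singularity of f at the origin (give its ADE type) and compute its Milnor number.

The Hessian of f at 0 has rank 0. Corank 2; j^3 = -6*x^2*y has shape L^2 M (L != M), so D-series; mu = 9 gives D_9.

Type D_9, Milnor number mu = 9.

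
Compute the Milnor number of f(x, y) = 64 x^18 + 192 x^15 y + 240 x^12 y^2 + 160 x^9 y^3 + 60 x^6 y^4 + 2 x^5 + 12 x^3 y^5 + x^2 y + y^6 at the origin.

The Hessian of f at 0 has rank 0. Corank 2; j^3 = x^2*y has shape L^2 M (L != M), so D-series; mu = 7 gives D_7.

7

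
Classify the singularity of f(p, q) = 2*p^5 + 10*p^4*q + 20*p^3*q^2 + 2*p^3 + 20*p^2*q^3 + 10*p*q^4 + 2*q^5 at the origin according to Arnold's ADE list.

The Hessian of f at 0 has rank 0. Corank 2; j^3 = 2*p^3 is a perfect cube, so E-series; the 5-jet and mu = 8 give E_8.

E_{8}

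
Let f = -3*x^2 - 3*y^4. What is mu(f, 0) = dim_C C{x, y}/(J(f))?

3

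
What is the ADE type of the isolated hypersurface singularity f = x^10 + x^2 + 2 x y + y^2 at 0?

The Hessian of f at 0 has rank 1. Corank 1: A-series; mu = 9 gives A_9.

A9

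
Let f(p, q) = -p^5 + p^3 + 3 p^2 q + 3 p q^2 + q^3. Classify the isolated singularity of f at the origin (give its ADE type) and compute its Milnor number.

The Hessian of f at 0 is [[0, 0], [0, 0]] with rank 0, so corank 2. A Groebner basis of the Jacobian ideal J(f) in C{p,q} is {q^5, p*q^3 + 3*q^4/4, p^2 + 2*p*q + q^2}; counting standard monomials gives mu = 8. Corank 2; j^3 = (p + q)^3 is a perfect cube, so E-series; the 5-jet and mu = 8 give E_8.

Type E_{8}, Milnor number mu = 8.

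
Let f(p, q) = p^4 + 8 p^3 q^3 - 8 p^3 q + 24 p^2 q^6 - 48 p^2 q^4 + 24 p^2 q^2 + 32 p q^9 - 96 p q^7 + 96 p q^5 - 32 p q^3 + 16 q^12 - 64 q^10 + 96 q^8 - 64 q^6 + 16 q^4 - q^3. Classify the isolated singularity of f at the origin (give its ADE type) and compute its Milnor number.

Type E6, Milnor number mu = 6.

The Hessian of f at 0 is [[0, 0], [0, 0]] with rank 0, so corank 2. A Groebner basis of the Jacobian ideal J(f) in C{p,q} is {p^3 - 6*p^2*q, q^2}; counting standard monomials gives mu = 6. Corank 2; j^3 = -q^3 is a perfect cube, so E-series; the 4-jet and mu = 6 give E_6.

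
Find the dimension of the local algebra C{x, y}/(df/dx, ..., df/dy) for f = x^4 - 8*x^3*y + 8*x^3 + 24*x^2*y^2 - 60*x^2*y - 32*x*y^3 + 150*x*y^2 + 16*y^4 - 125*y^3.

The Hessian of f at 0 is [[0, 0], [0, 0]] with rank 0, so corank 2. A Groebner basis of the Jacobian ideal J(f) in C{x,y} is {y^4, x*y^2 - 7*y^3/3, x^2 - 5*x*y + 25*y^2/4}; counting standard monomials gives mu = 6. Corank 2; j^3 = (2*x - 5*y)^3 is a perfect cube, so E-series; the 4-jet and mu = 6 give E_6.

6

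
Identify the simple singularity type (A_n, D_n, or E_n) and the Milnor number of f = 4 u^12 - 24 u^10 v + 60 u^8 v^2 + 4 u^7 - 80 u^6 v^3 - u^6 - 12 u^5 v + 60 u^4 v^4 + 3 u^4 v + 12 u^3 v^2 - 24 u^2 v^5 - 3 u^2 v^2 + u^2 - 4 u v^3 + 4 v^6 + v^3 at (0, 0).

Type A2, Milnor number mu = 2.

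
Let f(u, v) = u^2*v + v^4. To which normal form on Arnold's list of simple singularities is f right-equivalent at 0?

D5

The Hessian of f at 0 has rank 0. Corank 2; j^3 = u^2*v has shape L^2 M (L != M), so D-series; mu = 5 gives D_5.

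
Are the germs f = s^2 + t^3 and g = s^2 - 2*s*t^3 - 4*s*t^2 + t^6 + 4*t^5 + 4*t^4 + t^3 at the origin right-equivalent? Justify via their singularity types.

The Hessian of f at 0 has rank 1. Corank 1: A-series; mu = 2 gives A_2. The Hessian of g at 0 has rank 1. Corank 1: A-series; mu = 2 gives A_2. Both have type A_2, hence right-equivalent.

Yes.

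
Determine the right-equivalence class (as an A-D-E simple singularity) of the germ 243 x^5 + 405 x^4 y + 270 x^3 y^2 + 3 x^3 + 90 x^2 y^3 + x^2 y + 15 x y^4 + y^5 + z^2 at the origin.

The Hessian of f at 0 is [[0, 0, 0], [0, 0, 0], [0, 0, 2]] with rank 1, so corank 2. A Groebner basis of the Jacobian ideal J(f) in C{x,y,z} is {-x*y/15 + y^4, x*y^2, x^2 + x*y/3, z}; counting standard monomials gives mu = 6. Corank 2; j^3 = x^2*(3*x + y) has shape L^2 M (L != M), so D-series; mu = 6 gives D_6.

D_6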